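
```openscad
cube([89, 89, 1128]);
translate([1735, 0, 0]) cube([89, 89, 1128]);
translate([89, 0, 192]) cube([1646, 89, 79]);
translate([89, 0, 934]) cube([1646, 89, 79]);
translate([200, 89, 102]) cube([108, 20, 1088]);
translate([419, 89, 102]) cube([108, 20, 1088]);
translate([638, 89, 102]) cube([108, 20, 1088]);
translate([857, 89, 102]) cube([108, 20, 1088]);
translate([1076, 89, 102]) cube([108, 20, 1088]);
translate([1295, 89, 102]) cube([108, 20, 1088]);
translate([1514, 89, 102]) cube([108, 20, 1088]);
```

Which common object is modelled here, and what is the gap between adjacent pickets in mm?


A fence section. The picket gap is 111 mm.

Two posts, two rails, 7 pickets — a fence section. Span 1646 mm holds 7 pickets of 108 mm with 8 equal gaps: ⌊(1646 − 7·108) / 8⌋ = 111 mm.


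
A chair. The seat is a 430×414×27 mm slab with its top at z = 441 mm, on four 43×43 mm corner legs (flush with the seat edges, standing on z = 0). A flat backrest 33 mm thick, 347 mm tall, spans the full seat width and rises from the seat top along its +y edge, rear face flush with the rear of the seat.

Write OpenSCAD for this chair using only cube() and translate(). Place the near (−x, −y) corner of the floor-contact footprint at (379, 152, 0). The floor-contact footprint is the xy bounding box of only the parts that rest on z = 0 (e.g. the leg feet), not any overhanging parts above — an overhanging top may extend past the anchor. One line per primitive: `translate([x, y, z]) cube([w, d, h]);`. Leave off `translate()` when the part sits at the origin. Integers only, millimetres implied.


// leg_h = 441 - 27 = 414
translate([379, 152, 414]) cube([430, 414, 27]);
translate([379, 152, 0]) cube([43, 43, 414]);
translate([766, 152, 0]) cube([43, 43, 414]);
translate([379, 523, 0]) cube([43, 43, 414]);
translate([766, 523, 0]) cube([43, 43, 414]);
translate([379, 533, 441]) cube([430, 33, 347]);


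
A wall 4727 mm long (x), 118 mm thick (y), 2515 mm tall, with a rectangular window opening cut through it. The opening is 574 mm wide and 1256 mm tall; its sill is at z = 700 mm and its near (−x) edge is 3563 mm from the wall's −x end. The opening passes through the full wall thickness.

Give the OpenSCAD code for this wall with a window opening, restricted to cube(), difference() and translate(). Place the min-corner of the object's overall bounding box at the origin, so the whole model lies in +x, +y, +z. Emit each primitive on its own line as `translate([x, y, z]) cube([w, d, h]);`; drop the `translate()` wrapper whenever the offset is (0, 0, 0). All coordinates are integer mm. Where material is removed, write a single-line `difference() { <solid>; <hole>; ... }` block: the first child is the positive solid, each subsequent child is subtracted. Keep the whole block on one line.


difference() { cube([4727, 118, 2515]); translate([3563, 0, 700]) cube([574, 118, 1256]); }


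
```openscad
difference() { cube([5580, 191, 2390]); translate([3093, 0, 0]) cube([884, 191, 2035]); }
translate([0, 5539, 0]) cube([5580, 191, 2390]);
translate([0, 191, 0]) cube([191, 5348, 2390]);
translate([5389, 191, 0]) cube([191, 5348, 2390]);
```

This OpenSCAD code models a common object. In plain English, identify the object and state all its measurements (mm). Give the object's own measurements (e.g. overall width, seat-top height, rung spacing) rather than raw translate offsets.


A single room: four walls, each 2390 mm tall and 191 mm thick, enclosing an outside footprint 5580×5730 mm (x × y), no floor or roof. The front and back walls (−y and +y sides) run the full x-width; the side walls fit between their inner faces. A door opening 884 mm wide and 2035 mm tall is cut through the front wall from the floor up, its −x edge 3093 mm from the wall's −x end.


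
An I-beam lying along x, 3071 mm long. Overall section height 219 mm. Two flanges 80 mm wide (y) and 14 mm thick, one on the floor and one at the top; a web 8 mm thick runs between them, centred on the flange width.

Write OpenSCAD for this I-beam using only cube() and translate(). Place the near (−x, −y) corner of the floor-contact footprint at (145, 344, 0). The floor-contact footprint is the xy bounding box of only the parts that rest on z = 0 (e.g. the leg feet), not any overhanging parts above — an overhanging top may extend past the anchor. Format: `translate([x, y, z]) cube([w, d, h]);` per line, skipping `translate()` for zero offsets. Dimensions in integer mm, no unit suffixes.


translate([145, 344, 0]) cube([3071, 80, 14]);
translate([145, 380, 14]) cube([3071, 8, 191]);
translate([145, 344, 205]) cube([3071, 80, 14]);


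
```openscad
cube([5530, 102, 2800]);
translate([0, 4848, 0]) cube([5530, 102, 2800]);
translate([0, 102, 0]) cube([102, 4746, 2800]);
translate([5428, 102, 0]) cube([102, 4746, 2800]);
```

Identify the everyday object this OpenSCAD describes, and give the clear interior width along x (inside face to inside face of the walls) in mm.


A house (or room) frame. The interior width is 5326 mm.

Four 2800 mm walls enclosing a rectangle with no floor or roof — a room or house frame. Outside width is 5530 mm and wall thickness is 102 mm, so the interior width is 5530 − 2 × 102 = 5326 mm.


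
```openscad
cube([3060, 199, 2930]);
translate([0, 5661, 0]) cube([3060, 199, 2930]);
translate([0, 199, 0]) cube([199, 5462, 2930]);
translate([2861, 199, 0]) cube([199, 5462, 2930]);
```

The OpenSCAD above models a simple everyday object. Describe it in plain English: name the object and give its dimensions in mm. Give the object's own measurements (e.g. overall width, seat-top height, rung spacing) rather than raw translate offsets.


The wall frame of a small rectangular building: four walls, each 2930 mm tall and 199 mm thick, enclosing a footprint 3060 mm (x) by 5860 mm (y) outside-to-outside, with no floor or roof. The front and back walls (the −y and +y sides) span the full width; the two side walls fit between them.


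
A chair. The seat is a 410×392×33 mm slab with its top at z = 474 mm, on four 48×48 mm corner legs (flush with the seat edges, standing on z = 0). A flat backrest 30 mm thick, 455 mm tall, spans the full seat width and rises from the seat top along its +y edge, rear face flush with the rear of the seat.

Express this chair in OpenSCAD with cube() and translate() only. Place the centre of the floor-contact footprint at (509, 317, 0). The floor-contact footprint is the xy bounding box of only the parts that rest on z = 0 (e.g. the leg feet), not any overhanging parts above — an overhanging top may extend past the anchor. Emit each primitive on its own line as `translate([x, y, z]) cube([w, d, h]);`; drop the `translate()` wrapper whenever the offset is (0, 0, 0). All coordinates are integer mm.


translate([304, 121, 441]) cube([410, 392, 33]);
translate([304, 121, 0]) cube([48, 48, 441]);
translate([666, 121, 0]) cube([48, 48, 441]);
translate([304, 465, 0]) cube([48, 48, 441]);
translate([666, 465, 0]) cube([48, 48, 441]);
translate([304, 483, 474]) cube([410, 30, 455]);


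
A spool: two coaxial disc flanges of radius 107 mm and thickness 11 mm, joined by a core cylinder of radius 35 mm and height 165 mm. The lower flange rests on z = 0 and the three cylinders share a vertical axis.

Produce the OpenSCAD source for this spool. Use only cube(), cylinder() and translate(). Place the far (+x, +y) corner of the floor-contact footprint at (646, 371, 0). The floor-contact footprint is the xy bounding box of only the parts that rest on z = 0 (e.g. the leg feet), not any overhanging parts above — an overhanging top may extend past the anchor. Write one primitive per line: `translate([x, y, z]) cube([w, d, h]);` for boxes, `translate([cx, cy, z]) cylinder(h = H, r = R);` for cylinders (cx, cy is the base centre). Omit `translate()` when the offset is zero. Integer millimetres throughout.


translate([539, 264, 0]) cylinder(h = 11, r = 107);
translate([539, 264, 11]) cylinder(h = 165, r = 35);
translate([539, 264, 176]) cylinder(h = 11, r = 107);


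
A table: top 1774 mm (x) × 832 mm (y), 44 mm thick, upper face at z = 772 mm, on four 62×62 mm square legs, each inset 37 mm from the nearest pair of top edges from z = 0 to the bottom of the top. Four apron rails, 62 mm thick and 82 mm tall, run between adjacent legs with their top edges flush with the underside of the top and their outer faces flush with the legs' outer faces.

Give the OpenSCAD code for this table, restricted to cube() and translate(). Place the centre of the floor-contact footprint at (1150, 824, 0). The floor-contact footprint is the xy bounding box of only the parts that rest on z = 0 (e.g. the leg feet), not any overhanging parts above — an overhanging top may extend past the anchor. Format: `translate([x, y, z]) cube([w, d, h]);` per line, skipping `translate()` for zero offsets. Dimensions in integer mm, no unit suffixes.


// leg_h = 772 - 44 = 728
// apron z = 728 - 82 = 646
translate([263, 408, 728]) cube([1774, 832, 44]);
translate([300, 445, 0]) cube([62, 62, 728]);
translate([1938, 445, 0]) cube([62, 62, 728]);
translate([300, 1141, 0]) cube([62, 62, 728]);
translate([1938, 1141, 0]) cube([62, 62, 728]);
translate([362, 445, 646]) cube([1576, 62, 82]);
translate([362, 1141, 646]) cube([1576, 62, 82]);
translate([300, 507, 646]) cube([62, 634, 82]);
translate([1938, 507, 646]) cube([62, 634, 82]);


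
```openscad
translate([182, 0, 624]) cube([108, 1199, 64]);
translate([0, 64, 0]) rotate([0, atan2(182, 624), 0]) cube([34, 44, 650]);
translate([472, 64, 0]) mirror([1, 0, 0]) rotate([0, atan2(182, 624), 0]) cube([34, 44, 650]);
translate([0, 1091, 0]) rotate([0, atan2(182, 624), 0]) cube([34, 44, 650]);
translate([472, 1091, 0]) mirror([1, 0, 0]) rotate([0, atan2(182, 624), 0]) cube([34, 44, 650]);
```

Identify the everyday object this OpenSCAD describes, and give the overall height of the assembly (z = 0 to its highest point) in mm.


A sawhorse. The overall height is 688 mm.

A beam across two mirrored pairs of raked legs — a sawhorse. The beam's underside is at z = 624 (matching the legs' vertical rise in atan2(182, 624)) and the beam is 64 mm tall, so its top is at 624 + 64 = 688 mm. The raked legs top out at the beam's underside, so that is the highest point.


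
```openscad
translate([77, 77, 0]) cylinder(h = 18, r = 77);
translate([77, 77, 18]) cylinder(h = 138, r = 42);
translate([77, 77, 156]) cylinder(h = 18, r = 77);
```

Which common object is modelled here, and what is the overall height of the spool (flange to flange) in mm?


A spool. The overall height is 174 mm.

Three coaxial cylinders, large–small–large — a spool. Two 18 mm flanges and a 138 mm core give 18 + 138 + 18 = 174 mm.


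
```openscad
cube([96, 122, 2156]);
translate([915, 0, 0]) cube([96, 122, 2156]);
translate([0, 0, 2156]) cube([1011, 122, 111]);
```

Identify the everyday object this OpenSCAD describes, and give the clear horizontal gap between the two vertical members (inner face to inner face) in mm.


A door frame. The clear opening width is 819 mm.

Two 2156 mm tall posts with a header on top — a door frame. The left jamb is 96 mm wide at x = 0; the right jamb starts at x = 915. The clear opening is 915 − 96 = 819 mm.


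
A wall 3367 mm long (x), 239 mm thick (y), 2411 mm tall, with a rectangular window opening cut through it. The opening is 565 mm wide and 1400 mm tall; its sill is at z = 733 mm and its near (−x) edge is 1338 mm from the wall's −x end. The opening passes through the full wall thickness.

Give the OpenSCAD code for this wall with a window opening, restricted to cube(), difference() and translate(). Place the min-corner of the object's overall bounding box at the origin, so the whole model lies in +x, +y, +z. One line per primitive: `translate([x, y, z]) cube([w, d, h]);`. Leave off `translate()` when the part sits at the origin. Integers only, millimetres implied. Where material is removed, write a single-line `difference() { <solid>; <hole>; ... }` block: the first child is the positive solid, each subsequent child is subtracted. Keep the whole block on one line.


difference() { cube([3367, 239, 2411]); translate([1338, 0, 733]) cube([565, 239, 1400]); }


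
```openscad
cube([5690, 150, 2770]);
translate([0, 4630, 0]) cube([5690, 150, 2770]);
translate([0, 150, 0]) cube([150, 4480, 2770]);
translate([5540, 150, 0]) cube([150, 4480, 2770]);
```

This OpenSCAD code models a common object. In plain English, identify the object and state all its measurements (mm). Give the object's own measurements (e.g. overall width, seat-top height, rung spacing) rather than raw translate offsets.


The wall frame of a small rectangular building: four walls, each 2770 mm tall and 150 mm thick, enclosing a footprint 5690 mm (x) by 4780 mm (y) outside-to-outside, with no floor or roof. The front and back walls (the −y and +y sides) span the full width; the two side walls fit between them.


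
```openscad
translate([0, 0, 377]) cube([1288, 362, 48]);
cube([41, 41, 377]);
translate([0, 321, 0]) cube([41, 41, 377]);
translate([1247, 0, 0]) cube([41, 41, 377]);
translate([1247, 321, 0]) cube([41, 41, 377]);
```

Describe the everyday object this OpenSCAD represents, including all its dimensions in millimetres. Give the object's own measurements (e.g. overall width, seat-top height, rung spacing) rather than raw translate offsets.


A bench: a 1288×362 mm seat slab, 48 mm thick, top at z = 425 mm, on four 41×41 mm square legs flush with the seat corners and standing on z = 0.


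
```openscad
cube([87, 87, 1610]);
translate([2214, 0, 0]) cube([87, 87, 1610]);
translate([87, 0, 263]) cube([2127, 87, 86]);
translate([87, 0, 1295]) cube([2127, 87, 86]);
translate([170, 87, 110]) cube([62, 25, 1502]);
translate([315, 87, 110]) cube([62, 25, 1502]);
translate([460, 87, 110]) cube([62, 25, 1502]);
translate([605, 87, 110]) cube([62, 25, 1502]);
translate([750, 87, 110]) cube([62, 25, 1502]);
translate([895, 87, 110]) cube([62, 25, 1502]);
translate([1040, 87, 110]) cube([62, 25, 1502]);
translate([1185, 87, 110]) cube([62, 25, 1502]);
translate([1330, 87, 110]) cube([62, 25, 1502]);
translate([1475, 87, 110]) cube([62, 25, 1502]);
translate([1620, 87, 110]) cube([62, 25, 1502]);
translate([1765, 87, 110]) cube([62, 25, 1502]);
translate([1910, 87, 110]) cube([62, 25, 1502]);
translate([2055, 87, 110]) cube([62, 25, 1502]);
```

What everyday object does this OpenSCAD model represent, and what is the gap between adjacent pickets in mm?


A fence section. The picket gap is 83 mm.

Two posts, two rails, 14 pickets — a fence section. Span 2127 mm holds 14 pickets of 62 mm with 15 equal gaps: ⌊(2127 − 14·62) / 15⌋ = 83 mm.


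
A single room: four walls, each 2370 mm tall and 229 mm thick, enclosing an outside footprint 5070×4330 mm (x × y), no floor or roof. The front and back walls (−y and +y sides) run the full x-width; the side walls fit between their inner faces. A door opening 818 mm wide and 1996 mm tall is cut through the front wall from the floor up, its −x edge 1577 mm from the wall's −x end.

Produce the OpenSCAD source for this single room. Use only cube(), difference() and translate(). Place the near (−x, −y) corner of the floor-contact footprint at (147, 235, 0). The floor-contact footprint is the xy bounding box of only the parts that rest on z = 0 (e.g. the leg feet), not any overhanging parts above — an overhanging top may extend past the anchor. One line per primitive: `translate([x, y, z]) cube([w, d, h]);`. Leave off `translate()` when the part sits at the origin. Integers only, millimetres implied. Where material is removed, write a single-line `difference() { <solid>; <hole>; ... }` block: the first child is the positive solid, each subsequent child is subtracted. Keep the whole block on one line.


difference() { translate([147, 235, 0]) cube([5070, 229, 2370]); translate([1724, 235, 0]) cube([818, 229, 1996]); }
translate([147, 4336, 0]) cube([5070, 229, 2370]);
translate([147, 464, 0]) cube([229, 3872, 2370]);
translate([4988, 464, 0]) cube([229, 3872, 2370]);


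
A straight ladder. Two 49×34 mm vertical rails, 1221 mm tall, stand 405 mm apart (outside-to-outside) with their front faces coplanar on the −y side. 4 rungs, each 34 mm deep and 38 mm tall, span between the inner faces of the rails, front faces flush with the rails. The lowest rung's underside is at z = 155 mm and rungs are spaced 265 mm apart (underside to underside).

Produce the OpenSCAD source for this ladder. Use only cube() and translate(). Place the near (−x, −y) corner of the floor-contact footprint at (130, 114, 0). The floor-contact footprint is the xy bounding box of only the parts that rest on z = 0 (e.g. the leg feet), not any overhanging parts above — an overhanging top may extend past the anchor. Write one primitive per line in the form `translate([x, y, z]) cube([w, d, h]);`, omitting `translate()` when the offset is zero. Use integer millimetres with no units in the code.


translate([130, 114, 0]) cube([49, 34, 1221]);
translate([486, 114, 0]) cube([49, 34, 1221]);
translate([179, 114, 155]) cube([307, 34, 38]);
translate([179, 114, 420]) cube([307, 34, 38]);
translate([179, 114, 685]) cube([307, 34, 38]);
translate([179, 114, 950]) cube([307, 34, 38]);


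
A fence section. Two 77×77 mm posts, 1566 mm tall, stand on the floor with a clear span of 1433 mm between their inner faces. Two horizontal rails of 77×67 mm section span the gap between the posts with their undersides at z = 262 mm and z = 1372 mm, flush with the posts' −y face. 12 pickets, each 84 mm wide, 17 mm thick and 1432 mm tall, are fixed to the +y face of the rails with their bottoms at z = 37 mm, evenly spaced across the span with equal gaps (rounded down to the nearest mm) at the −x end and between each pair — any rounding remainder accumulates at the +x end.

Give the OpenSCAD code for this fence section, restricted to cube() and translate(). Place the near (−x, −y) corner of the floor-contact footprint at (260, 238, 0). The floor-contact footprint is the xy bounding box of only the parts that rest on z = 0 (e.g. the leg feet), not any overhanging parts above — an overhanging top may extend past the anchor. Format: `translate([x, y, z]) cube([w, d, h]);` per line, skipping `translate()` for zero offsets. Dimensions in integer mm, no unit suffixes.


translate([260, 238, 0]) cube([77, 77, 1566]);
translate([1770, 238, 0]) cube([77, 77, 1566]);
translate([337, 238, 262]) cube([1433, 77, 67]);
translate([337, 238, 1372]) cube([1433, 77, 67]);
translate([369, 315, 37]) cube([84, 17, 1432]);
translate([485, 315, 37]) cube([84, 17, 1432]);
translate([601, 315, 37]) cube([84, 17, 1432]);
translate([717, 315, 37]) cube([84, 17, 1432]);
translate([833, 315, 37]) cube([84, 17, 1432]);
translate([949, 315, 37]) cube([84, 17, 1432]);
translate([1065, 315, 37]) cube([84, 17, 1432]);
translate([1181, 315, 37]) cube([84, 17, 1432]);
translate([1297, 315, 37]) cube([84, 17, 1432]);
translate([1413, 315, 37]) cube([84, 17, 1432]);
translate([1529, 315, 37]) cube([84, 17, 1432]);
translate([1645, 315, 37]) cube([84, 17, 1432]);


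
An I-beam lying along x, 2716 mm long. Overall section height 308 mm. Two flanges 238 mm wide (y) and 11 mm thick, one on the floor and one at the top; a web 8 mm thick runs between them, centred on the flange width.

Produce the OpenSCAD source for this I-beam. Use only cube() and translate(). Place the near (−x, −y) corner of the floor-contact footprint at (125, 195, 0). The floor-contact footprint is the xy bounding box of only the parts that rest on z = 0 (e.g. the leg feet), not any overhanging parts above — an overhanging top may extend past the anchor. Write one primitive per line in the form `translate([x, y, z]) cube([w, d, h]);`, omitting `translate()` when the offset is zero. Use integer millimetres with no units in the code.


translate([125, 195, 0]) cube([2716, 238, 11]);
translate([125, 310, 11]) cube([2716, 8, 286]);
translate([125, 195, 297]) cube([2716, 238, 11]);


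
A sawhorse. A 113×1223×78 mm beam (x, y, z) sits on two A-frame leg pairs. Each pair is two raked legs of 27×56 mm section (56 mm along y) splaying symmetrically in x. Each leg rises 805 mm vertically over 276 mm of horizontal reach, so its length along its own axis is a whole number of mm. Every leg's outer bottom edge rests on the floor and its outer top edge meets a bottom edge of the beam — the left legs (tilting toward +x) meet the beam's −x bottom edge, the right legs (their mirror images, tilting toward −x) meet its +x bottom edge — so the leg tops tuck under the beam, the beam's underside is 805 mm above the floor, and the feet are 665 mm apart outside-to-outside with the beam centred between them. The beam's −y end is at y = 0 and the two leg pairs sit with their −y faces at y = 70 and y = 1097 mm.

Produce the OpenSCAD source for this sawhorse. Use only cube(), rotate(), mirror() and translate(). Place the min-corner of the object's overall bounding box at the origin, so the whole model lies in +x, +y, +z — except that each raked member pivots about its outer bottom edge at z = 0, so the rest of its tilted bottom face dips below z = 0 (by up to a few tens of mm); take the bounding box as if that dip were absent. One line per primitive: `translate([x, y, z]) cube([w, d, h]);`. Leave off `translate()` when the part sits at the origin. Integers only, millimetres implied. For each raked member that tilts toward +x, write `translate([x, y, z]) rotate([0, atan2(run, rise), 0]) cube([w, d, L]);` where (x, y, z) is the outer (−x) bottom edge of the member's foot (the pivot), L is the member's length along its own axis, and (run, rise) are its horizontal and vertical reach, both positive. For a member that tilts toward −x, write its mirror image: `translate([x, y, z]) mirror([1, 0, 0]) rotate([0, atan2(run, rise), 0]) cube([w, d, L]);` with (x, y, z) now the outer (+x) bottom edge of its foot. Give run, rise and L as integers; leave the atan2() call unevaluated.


translate([276, 0, 805]) cube([113, 1223, 78]);
translate([0, 70, 0]) rotate([0, atan2(276, 805), 0]) cube([27, 56, 851]);
translate([665, 70, 0]) mirror([1, 0, 0]) rotate([0, atan2(276, 805), 0]) cube([27, 56, 851]);
translate([0, 1097, 0]) rotate([0, atan2(276, 805), 0]) cube([27, 56, 851]);
translate([665, 1097, 0]) mirror([1, 0, 0]) rotate([0, atan2(276, 805), 0]) cube([27, 56, 851]);


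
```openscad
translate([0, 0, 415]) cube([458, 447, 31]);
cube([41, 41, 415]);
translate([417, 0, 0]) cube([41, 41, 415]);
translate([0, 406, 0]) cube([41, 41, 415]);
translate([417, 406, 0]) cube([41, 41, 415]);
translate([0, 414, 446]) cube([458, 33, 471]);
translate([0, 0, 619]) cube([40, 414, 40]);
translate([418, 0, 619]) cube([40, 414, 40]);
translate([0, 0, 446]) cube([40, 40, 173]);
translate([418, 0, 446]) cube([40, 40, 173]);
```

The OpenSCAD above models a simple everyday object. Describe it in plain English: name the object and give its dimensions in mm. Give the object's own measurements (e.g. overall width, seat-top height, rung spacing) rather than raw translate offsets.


A chair. The seat is a 458×447×31 mm slab with its top at z = 446 mm, on four 41×41 mm corner legs (flush with the seat edges, standing on z = 0). A flat backrest 33 mm thick, 471 mm tall, spans the full seat width and rises from the seat top along its +y edge, rear face flush with the rear of the seat. Two armrests of 40×40 mm section run along each side from the seat's front edge to the front of the backrest, top faces 213 mm above the seat top and outer faces flush with the seat's x-edges; a 40×40 mm post under the front of each armrest stands on the seat at the front corner.


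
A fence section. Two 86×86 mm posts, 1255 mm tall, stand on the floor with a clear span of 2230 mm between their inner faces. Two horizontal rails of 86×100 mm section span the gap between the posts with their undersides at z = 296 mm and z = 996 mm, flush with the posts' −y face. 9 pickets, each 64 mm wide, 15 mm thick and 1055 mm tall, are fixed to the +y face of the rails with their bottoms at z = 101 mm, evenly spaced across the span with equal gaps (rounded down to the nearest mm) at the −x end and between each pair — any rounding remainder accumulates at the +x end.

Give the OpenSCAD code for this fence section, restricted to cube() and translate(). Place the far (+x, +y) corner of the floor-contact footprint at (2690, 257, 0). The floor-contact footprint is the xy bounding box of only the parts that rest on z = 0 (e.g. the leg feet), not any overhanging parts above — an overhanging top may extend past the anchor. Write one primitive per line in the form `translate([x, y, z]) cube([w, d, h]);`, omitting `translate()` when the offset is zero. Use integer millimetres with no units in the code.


translate([288, 171, 0]) cube([86, 86, 1255]);
translate([2604, 171, 0]) cube([86, 86, 1255]);
translate([374, 171, 296]) cube([2230, 86, 100]);
translate([374, 171, 996]) cube([2230, 86, 100]);
translate([539, 257, 101]) cube([64, 15, 1055]);
translate([768, 257, 101]) cube([64, 15, 1055]);
translate([997, 257, 101]) cube([64, 15, 1055]);
translate([1226, 257, 101]) cube([64, 15, 1055]);
translate([1455, 257, 101]) cube([64, 15, 1055]);
translate([1684, 257, 101]) cube([64, 15, 1055]);
translate([1913, 257, 101]) cube([64, 15, 1055]);
translate([2142, 257, 101]) cube([64, 15, 1055]);
translate([2371, 257, 101]) cube([64, 15, 1055]);


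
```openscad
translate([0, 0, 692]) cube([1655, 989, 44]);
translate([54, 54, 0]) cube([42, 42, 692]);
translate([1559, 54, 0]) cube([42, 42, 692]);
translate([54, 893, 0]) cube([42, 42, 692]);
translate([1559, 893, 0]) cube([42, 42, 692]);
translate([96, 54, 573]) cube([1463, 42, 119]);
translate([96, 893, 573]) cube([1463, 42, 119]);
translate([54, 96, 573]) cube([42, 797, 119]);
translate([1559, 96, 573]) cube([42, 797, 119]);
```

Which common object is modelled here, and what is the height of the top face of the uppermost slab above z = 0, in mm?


A table. The table height is 736 mm.

A 1655×989×44 slab sits at z = 692 on four 42 mm square posts — a table. The top surface is at 692 + 44 = 736 mm.


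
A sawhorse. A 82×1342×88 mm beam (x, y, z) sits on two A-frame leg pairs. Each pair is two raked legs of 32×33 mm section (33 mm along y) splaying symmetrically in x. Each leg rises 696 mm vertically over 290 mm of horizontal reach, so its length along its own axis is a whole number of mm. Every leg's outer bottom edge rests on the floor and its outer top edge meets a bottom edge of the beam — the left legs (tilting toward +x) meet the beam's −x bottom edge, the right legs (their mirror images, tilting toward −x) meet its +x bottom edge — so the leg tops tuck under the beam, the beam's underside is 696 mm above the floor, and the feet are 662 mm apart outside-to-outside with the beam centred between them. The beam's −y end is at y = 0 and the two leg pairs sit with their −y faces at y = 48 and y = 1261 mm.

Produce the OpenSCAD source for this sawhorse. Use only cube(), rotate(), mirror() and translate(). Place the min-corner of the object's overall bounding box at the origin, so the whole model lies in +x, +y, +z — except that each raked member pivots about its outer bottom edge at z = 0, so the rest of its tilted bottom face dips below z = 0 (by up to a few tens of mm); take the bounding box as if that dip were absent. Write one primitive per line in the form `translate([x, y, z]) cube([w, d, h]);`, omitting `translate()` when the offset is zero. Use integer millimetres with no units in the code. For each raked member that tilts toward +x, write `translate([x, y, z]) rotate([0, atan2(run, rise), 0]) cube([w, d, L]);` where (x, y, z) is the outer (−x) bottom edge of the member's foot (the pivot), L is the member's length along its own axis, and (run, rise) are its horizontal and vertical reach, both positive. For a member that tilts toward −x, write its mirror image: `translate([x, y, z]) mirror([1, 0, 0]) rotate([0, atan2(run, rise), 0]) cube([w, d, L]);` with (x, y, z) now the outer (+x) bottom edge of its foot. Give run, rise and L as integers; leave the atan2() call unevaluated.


translate([290, 0, 696]) cube([82, 1342, 88]);
translate([0, 48, 0]) rotate([0, atan2(290, 696), 0]) cube([32, 33, 754]);
translate([662, 48, 0]) mirror([1, 0, 0]) rotate([0, atan2(290, 696), 0]) cube([32, 33, 754]);
translate([0, 1261, 0]) rotate([0, atan2(290, 696), 0]) cube([32, 33, 754]);
translate([662, 1261, 0]) mirror([1, 0, 0]) rotate([0, atan2(290, 696), 0]) cube([32, 33, 754]);


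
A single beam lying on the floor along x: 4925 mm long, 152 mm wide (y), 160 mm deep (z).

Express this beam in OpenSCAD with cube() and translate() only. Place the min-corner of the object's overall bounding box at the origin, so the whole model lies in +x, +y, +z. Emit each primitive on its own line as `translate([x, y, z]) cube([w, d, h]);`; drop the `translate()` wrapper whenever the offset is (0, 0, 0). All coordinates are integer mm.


cube([4925, 152, 160]);


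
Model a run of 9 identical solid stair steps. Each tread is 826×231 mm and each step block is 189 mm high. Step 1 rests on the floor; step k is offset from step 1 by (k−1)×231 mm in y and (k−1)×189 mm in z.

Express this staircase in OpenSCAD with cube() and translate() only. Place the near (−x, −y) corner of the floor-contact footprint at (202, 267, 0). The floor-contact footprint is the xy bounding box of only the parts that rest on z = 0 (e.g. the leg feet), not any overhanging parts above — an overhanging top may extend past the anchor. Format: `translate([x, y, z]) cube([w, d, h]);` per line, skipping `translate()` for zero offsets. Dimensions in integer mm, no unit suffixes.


translate([202, 267, 0]) cube([826, 231, 189]);
translate([202, 498, 189]) cube([826, 231, 189]);
translate([202, 729, 378]) cube([826, 231, 189]);
translate([202, 960, 567]) cube([826, 231, 189]);
translate([202, 1191, 756]) cube([826, 231, 189]);
translate([202, 1422, 945]) cube([826, 231, 189]);
translate([202, 1653, 1134]) cube([826, 231, 189]);
translate([202, 1884, 1323]) cube([826, 231, 189]);
translate([202, 2115, 1512]) cube([826, 231, 189]);


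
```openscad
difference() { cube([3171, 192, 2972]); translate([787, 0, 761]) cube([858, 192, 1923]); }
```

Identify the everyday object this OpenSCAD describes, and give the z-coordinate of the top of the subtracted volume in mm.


A wall with a window opening. The window head height is 2684 mm.

A wall with a rectangular opening subtracted — a window. Sill at z = 761, opening 1923 mm tall, so the head is at 761 + 1923 = 2684 mm.


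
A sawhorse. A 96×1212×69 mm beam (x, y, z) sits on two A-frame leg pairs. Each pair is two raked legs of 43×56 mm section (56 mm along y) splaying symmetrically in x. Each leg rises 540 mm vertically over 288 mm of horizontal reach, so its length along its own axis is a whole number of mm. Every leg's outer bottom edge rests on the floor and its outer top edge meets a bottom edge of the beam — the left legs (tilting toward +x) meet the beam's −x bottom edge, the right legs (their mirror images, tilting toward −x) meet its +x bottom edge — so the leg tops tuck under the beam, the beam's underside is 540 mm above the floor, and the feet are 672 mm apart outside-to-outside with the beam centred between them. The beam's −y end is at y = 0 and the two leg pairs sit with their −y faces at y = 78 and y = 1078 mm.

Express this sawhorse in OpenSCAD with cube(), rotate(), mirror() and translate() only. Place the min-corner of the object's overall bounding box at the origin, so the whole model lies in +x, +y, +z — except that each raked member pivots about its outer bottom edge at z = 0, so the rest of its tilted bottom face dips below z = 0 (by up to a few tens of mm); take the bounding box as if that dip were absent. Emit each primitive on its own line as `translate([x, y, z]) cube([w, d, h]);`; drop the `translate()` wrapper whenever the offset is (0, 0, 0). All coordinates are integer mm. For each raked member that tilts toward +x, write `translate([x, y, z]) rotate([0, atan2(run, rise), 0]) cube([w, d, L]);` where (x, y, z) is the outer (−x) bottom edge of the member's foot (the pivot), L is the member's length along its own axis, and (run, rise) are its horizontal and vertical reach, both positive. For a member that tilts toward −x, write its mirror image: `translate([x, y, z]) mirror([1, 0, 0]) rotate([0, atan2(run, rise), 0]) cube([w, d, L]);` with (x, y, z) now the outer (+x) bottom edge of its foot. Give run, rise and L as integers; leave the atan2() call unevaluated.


translate([288, 0, 540]) cube([96, 1212, 69]);
translate([0, 78, 0]) rotate([0, atan2(288, 540), 0]) cube([43, 56, 612]);
translate([672, 78, 0]) mirror([1, 0, 0]) rotate([0, atan2(288, 540), 0]) cube([43, 56, 612]);
translate([0, 1078, 0]) rotate([0, atan2(288, 540), 0]) cube([43, 56, 612]);
translate([672, 1078, 0]) mirror([1, 0, 0]) rotate([0, atan2(288, 540), 0]) cube([43, 56, 612]);


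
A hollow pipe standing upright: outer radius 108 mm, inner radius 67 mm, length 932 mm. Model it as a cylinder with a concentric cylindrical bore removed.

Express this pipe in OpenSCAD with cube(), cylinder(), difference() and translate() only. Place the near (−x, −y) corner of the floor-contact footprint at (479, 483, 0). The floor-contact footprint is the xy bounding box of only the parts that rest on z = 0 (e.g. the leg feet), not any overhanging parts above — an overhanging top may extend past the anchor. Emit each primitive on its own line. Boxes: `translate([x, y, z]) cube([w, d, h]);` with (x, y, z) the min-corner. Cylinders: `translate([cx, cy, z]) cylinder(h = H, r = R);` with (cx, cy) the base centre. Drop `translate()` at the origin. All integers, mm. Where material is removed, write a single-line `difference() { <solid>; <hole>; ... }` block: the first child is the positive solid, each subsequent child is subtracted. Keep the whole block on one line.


difference() { translate([587, 591, 0]) cylinder(h = 932, r = 108); translate([587, 591, 0]) cylinder(h = 932, r = 67); }


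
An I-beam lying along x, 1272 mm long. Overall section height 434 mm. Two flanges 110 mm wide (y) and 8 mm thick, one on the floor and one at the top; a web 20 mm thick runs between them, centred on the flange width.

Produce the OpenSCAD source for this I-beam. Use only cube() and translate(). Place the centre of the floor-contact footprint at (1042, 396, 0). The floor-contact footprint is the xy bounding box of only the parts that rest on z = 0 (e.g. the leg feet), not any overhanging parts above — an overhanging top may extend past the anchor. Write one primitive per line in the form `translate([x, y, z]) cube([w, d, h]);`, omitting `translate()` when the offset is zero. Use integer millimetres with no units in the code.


translate([406, 341, 0]) cube([1272, 110, 8]);
translate([406, 386, 8]) cube([1272, 20, 418]);
translate([406, 341, 426]) cube([1272, 110, 8]);


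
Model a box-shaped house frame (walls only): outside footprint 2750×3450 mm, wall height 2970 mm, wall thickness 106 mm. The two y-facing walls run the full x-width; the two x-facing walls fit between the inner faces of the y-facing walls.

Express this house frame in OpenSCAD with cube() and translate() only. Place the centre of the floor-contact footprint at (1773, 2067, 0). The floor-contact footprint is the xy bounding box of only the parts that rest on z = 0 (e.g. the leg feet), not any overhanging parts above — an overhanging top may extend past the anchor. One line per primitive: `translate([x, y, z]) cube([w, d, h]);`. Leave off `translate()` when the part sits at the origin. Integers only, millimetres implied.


translate([398, 342, 0]) cube([2750, 106, 2970]);
translate([398, 3686, 0]) cube([2750, 106, 2970]);
translate([398, 448, 0]) cube([106, 3238, 2970]);
translate([3042, 448, 0]) cube([106, 3238, 2970]);


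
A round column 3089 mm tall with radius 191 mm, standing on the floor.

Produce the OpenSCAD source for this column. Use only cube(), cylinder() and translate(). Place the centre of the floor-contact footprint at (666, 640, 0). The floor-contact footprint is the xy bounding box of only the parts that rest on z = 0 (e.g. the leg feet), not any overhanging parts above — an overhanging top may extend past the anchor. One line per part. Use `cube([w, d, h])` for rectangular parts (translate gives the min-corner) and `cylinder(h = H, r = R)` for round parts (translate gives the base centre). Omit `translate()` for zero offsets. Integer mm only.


translate([666, 640, 0]) cylinder(h = 3089, r = 191);


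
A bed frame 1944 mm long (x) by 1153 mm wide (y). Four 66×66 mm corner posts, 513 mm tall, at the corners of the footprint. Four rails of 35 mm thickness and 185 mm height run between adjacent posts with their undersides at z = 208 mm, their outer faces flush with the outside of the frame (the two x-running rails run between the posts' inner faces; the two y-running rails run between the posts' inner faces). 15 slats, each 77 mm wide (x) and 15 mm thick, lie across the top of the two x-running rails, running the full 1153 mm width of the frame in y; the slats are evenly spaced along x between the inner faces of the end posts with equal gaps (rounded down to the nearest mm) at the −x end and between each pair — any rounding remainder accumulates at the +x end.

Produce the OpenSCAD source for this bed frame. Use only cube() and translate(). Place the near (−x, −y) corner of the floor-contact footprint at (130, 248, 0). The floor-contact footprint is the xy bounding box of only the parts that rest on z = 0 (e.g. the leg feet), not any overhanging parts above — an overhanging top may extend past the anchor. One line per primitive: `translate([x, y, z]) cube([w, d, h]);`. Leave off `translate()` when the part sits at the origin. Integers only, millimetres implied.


// slat z = rail_z + rail_h = 208 + 185 = 393
// slat gap = ⌊(1812 − 15·77) / 16⌋ = 41
translate([130, 248, 0]) cube([66, 66, 513]);
translate([130, 1335, 0]) cube([66, 66, 513]);
translate([2008, 248, 0]) cube([66, 66, 513]);
translate([2008, 1335, 0]) cube([66, 66, 513]);
translate([196, 248, 208]) cube([1812, 35, 185]);
translate([196, 1366, 208]) cube([1812, 35, 185]);
translate([130, 314, 208]) cube([35, 1021, 185]);
translate([2039, 314, 208]) cube([35, 1021, 185]);
translate([237, 248, 393]) cube([77, 1153, 15]);
translate([355, 248, 393]) cube([77, 1153, 15]);
translate([473, 248, 393]) cube([77, 1153, 15]);
translate([591, 248, 393]) cube([77, 1153, 15]);
translate([709, 248, 393]) cube([77, 1153, 15]);
translate([827, 248, 393]) cube([77, 1153, 15]);
translate([945, 248, 393]) cube([77, 1153, 15]);
translate([1063, 248, 393]) cube([77, 1153, 15]);
translate([1181, 248, 393]) cube([77, 1153, 15]);
translate([1299, 248, 393]) cube([77, 1153, 15]);
translate([1417, 248, 393]) cube([77, 1153, 15]);
translate([1535, 248, 393]) cube([77, 1153, 15]);
translate([1653, 248, 393]) cube([77, 1153, 15]);
translate([1771, 248, 393]) cube([77, 1153, 15]);
translate([1889, 248, 393]) cube([77, 1153, 15]);


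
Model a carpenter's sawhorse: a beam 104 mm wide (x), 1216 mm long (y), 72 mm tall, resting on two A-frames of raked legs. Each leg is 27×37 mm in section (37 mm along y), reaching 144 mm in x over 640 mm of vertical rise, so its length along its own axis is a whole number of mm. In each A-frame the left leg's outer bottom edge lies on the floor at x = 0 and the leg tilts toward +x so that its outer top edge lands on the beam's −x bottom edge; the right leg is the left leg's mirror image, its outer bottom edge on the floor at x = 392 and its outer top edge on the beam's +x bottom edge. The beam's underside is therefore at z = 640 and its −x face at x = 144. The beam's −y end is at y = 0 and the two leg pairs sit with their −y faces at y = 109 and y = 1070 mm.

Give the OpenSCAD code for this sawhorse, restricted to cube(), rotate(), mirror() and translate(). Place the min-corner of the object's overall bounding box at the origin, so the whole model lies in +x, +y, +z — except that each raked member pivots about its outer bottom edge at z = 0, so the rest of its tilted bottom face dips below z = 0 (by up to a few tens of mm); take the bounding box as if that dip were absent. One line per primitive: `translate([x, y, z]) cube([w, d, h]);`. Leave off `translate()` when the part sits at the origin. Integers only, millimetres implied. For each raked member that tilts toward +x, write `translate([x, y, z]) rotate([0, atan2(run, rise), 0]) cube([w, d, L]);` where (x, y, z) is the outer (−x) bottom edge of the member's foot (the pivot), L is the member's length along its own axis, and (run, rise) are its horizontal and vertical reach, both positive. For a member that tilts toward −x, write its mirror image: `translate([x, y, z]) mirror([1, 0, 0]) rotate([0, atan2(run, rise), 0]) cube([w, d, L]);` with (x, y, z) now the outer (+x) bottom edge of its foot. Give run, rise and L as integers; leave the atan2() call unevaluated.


translate([144, 0, 640]) cube([104, 1216, 72]);
translate([0, 109, 0]) rotate([0, atan2(144, 640), 0]) cube([27, 37, 656]);
translate([392, 109, 0]) mirror([1, 0, 0]) rotate([0, atan2(144, 640), 0]) cube([27, 37, 656]);
translate([0, 1070, 0]) rotate([0, atan2(144, 640), 0]) cube([27, 37, 656]);
translate([392, 1070, 0]) mirror([1, 0, 0]) rotate([0, atan2(144, 640), 0]) cube([27, 37, 656]);
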